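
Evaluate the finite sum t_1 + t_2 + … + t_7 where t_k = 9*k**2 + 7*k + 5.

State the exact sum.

t_(k+1)/t_k = (9*k**2 + 25*k + 21)/(9*k**2 + 7*k + 5).
Gosper form: A/B · C(k+1)/C(k) with A=1, B=1, C=k**2 + 7*k/9 + 5/9.
Need (1)·f(k+1) − (1)·f(k) = k**2 + 7*k/9 + 5/9.
d = 3 from the (0,0,2) case.
A polynomial solution: f(k) = k*(3*k**2 - k + 3)/9.
Certificate R = B(k−1)f/C = k*(3*k**2 - k + 3)/(9*k**2 + 7*k + 5) gives s_k = k*(3*k**2 - k + 3).
Verify: 9*k**2 + 7*k + 5 matches t_k.
Σ_(k=1)^(7) t_k = s_(8) − s_(1) = 1496 − (5) = 1491.

Σ = 1491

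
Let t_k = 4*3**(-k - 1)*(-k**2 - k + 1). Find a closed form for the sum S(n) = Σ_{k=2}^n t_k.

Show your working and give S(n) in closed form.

t_(k+1)/t_k = (k + (k + 1)**2)/(3*(k**2 + k - 1)).
A = 1/3, B = 1, C = k**2 + k - 1.
Set up (1/3)·f(k+1) − (1)·f(k) − (k**2 + k - 1) = 0.
From deg A=0, deg B=0, deg C=2: d=2.
Solving with deg f ≤ 2: f(k) = -3*(2*k**2 + 4*k + 1)/4.
Certificate R = B(k−1)f/C = -3*(2*k**2 + 4*k + 1)/(4*(k**2 + k - 1)) gives s_k = (2*k**2 + 4*k + 1)/3**k.
Δs = 4*3**(-k - 1)*(-k**2 - k + 1), as required.
Evaluate: s_(n+1) = 3**(-n - 1)*(2*n**2 + 8*n + 7); subtract s_(2) = 17/9 ⇒ S(n) = 3**(-n - 2)*(-17*3**n + 6*n**2 + 24*n + 21).

S(n) = 3**(-n - 2)*(-17*3**n + 6*n**2 + 24*n + 21)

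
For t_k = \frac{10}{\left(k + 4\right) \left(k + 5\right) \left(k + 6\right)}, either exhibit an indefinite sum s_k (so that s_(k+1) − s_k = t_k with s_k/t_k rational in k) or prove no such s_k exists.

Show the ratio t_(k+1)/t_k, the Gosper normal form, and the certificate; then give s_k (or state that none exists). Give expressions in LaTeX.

s_k = \frac{k \left(k + 9\right)}{4 \left(k + 4\right) \left(k + 5\right)}

Compute t_(k+1)/t_k: get (k + 4)/(k + 7).
Factor: A=k + 4; B=k + 7; C=1.
Need (k + 4)·f(k+1) − (k + 6)·f(k) = 1.
Degrees (1,1,0) ⇒ d ≤ 2.
Coefficient equations give f(k) = k*(k + 9)/40.
So s_k = (B(k−1)f/C)·t_k = (k*(k + 6)*(k + 9)/40)·t_k = k*(k + 9)/(4*(k + 4)*(k + 5)).
Verify: 10/(k**3 + 15*k**2 + 74*k + 120) matches t_k.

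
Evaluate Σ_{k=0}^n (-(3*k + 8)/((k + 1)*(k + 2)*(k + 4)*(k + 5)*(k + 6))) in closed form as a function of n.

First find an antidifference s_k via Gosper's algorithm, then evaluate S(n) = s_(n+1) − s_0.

Ratio r(k) = (k + 1)*(k + 4)*(3*k + 11)/((k + 3)*(k + 7)*(3*k + 8)).
So A=k + 1 and B=k + 7, with C=k**2 + 17*k/3 + 8.
Set up (k + 1)·f(k+1) − (k + 6)·f(k) − (k**2 + 17*k/3 + 8) = 0.
From deg A=1, deg B=1, deg C=2: d=5.
Match coefficients ⇒ f(k) = k*(k + 2)*(k + 3)*(k**2 + 10*k + 29)/60.
Certificate R = B(k−1)f/C = k*(k + 2)*(k + 6)*(k**2 + 10*k + 29)/(20*(3*k + 8)) gives s_k = k*(-k**2 - 10*k - 29)/(20*(k**3 + 10*k**2 + 29*k + 20)).
Verify: (-3*k - 8)/(k**5 + 18*k**4 + 121*k**3 + 372*k**2 + 508*k + 240) matches t_k.
Telescope: S(n) = s_(n+1) − s_(0) = (-n**3 - 13*n**2 - 52*n - 40)/(20*(n**3 + 13*n**2 + 52*n + 60)) − (0) = (-n**3 - 13*n**2 - 52*n - 40)/(20*(n**3 + 13*n**2 + 52*n + 60)).

S(n) = (-n**3 - 13*n**2 - 52*n - 40)/(20*(n**3 + 13*n**2 + 52*n + 60))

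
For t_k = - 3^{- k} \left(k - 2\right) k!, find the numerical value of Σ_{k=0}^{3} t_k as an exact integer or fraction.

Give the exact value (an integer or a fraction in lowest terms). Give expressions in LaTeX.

Σ = 19/9

r(k) = (k**2 - 1)/(3*(k - 2)) after simplifying.
Normal form (A,B,C) = (k/3 + 1/3, 1, k - 2).
Need (k/3 + 1/3)·f(k+1) − (1)·f(k) = k - 2.
deg f ≤ 0 (via 1,0,1).
Match coefficients ⇒ f(k) = 3.
Get s_k = R·t_k = -3**(1 - k)*factorial(k) with R(k) = B(k−1)f(k)/C(k) = 3/(k - 2).
Verify: -(k - 2)*factorial(k)/3**k matches t_k.
Σ_(k=0)^(3) t_k = s_(4) − s_(0) = -8/9 − (-3) = 19/9.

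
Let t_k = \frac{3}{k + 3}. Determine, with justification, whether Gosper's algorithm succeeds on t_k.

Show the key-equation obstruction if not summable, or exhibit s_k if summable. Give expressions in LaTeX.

No; the coefficient equations for f are inconsistent.

The ratio is (k + 3)/(k + 4).
Factor: A=k + 3; B=k + 4; C=1.
Solve (k + 3)·f(k+1) − (k + 3)·f(k) = 1.
From deg A=1, deg B=1, deg C=0: d=0.
Write f(k) = c0. Then LHS − RHS = -1, requiring -1 = 0: contradictory. No certificate.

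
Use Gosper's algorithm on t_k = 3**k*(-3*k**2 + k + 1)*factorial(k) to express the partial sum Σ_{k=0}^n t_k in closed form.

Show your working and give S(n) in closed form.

Compute t_(k+1)/t_k: get 3*(k + 1)*(k - 3*(k + 1)**2 + 2)/(-3*k**2 + k + 1).
Normal form (A,B,C) = (3*k + 3, 1, k**2 - k/3 - 1/3).
Need (3*k + 3)·f(k+1) − (1)·f(k) = k**2 - k/3 - 1/3.
Bound: deg f ≤ 1.
Solving with deg f ≤ 1: f(k) = (k - 2)/3.
R(k) = B(k−1)·f(k)/C(k) = (k - 2)/(3*k**2 - k - 1); s_k = R·t_k = -3**k*(k - 2)*factorial(k).
s_(k+1) − s_k = 3**k*(-3*k**2 + k + 1)*factorial(k) = t_k.
Σ_(k=0)^n t_k = s_(n+1) − s_(0) = (-3**(n + 1)*(n - 1)*factorial(n + 1)) − (2), i.e. -3**(n + 1)*n**2*factorial(n) + 3**(n + 1)*factorial(n) - 2.

S(n) = -3**(n + 1)*n**2*factorial(n) + 3**(n + 1)*factorial(n) - 2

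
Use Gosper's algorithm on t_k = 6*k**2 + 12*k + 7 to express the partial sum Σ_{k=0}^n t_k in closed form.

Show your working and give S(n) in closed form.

r(k) = (6*k**2 + 24*k + 25)/(6*k**2 + 12*k + 7) after simplifying.
So A=1 and B=1, with C=k**2 + 2*k + 7/6.
Set up (1)·f(k+1) − (1)·f(k) − (k**2 + 2*k + 7/6) = 0.
From deg A=0, deg B=0, deg C=2: d=3.
Solving with deg f ≤ 3: f(k) = k*(2*k**2 + 3*k + 2)/6.
Certificate R = B(k−1)f/C = k*(2*k**2 + 3*k + 2)/(6*k**2 + 12*k + 7) gives s_k = k*(2*k**2 + 3*k + 2).
Δs = 6*k**2 + 12*k + 7, as required.
Σ_(k=0)^n t_k = s_(n+1) − s_(0) = (2*n**3 + 9*n**2 + 14*n + 7) − (0), i.e. 2*n**3 + 9*n**2 + 14*n + 7.

S(n) = 2*n**3 + 9*n**2 + 14*n + 7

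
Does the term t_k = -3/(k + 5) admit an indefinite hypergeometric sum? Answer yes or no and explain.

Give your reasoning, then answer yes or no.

No — the linear system for f has no solution.

Ratio r(k) = (k + 5)/(k + 6).
Take A(k)=k + 5, B(k)=k + 6, C(k)=1.
Key eq: (k + 5)·f(k+1) = (k + 5)·f(k) + (1).
Bound: deg f ≤ 0.
Put f(k) = c0: A·f(k+1) − B(k−1)·f(k) − C = -1; need -1 = 0 — inconsistent ⇒ no f, not summable.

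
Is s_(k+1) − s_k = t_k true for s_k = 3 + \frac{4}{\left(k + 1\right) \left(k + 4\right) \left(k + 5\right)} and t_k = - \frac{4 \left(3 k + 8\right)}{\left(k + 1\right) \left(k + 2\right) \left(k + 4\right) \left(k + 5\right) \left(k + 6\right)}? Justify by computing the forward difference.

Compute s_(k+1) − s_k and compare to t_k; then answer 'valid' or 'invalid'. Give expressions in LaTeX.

s_(k+1) = 3 + 4/((k + 2)*(k + 5)*(k + 6))
s_(k+1) − s_k = 4*(-3*k - 8)/(k**5 + 18*k**4 + 121*k**3 + 372*k**2 + 508*k + 240)
(s_(k+1) − s_k) − t_k = 0

valid (s_(k+1) − s_k reduces to t_k)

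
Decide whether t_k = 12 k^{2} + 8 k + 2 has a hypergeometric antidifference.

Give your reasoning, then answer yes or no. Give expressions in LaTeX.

Step 1: r(k) = (6*k**2 + 16*k + 11)/(6*k**2 + 4*k + 1).
So A=1 and B=1, with C=k**2 + 2*k/3 + 1/6.
Solve (1)·f(k+1) − (1)·f(k) = k**2 + 2*k/3 + 1/6.
Degrees (0,0,2) ⇒ d ≤ 3.
Solving with deg f ≤ 3: f(k) = k**2*(2*k - 1)/6.
R(k) = B(k−1)·f(k)/C(k) = k**2*(2*k - 1)/(6*k**2 + 4*k + 1); s_k = R·t_k = k**2*(4*k - 2).
Check: Δs_k = 12*k**2 + 8*k + 2. ✓

Yes. s_k = k^{2} \left(4 k - 2\right).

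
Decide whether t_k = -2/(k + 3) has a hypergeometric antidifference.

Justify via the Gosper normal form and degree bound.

Compute t_(k+1)/t_k: get (k + 3)/(k + 4).
Normal form (A,B,C) = (k + 3, k + 4, 1).
f must satisfy (k + 3)·f(k+1) − (k + 3)·f(k) = 1.
d = 0 from the (1,1,0) case.
Generic f = c0 gives residual -1; -1 = 0 cannot hold, so t_k is not Gosper-summable.

No — the linear system for f has no solution.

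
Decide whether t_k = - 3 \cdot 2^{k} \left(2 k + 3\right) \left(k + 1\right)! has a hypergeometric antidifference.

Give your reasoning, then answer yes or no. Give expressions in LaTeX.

Step 1: r(k) = 2*(k + 2)*(2*k + 5)/(2*k + 3).
Factor: A=2*k + 4; B=1; C=k + 3/2.
Solve (2*k + 4)·f(k+1) − (1)·f(k) = k + 3/2.
Degrees (1,0,1) ⇒ d ≤ 0.
Coefficient equations give f(k) = 1/2.
Then R = B(k−1)f/C = 1/(2*k + 3), so s_k = R(k)·t_k = -3*2**k*factorial(k + 1).
Verify: -3*2**k*(2*k + 3)*factorial(k + 1) matches t_k.

Yes. s_k = - 3 \cdot 2^{k} \left(k + 1\right)!.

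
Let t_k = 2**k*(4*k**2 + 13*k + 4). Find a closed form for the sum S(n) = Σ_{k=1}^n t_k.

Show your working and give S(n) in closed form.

S(n) = 8*2**n*n**2 + 10*2**n*n + 6*2**n - 6

t_(k+1)/t_k = 2*(4*k**2 + 21*k + 21)/(4*k**2 + 13*k + 4).
Factor: A=2; B=1; C=k**2 + 13*k/4 + 1.
Set up (2)·f(k+1) − (1)·f(k) − (k**2 + 13*k/4 + 1) = 0.
d = 2 from the (0,0,2) case.
Solving with deg f ≤ 2: f(k) = (4*k**2 - 3*k + 2)/4.
Certificate R = B(k−1)f/C = (4*k**2 - 3*k + 2)/(4*k**2 + 13*k + 4) gives s_k = 2**k*(4*k**2 - 3*k + 2).
Δs = 2**k*(4*k**2 + 13*k + 4), as required.
s_(n+1) = 2**(n + 1)*(4*n**2 + 5*n + 3) and s_(1) = 6, so S(n) = 8*2**n*n**2 + 10*2**n*n + 6*2**n - 6.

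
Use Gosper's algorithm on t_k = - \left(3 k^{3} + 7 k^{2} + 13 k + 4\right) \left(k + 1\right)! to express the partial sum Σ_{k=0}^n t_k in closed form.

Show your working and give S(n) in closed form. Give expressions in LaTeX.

r(k) = (3*k**4 + 22*k**3 + 68*k**2 + 99*k + 54)/(3*k**3 + 7*k**2 + 13*k + 4) after simplifying.
So A=k + 2 and B=1, with C=k**3 + 7*k**2/3 + 13*k/3 + 4/3.
Set up (k + 2)·f(k+1) − (1)·f(k) − (k**3 + 7*k**2/3 + 13*k/3 + 4/3) = 0.
d = 2 from the (1,0,3) case.
A polynomial solution: f(k) = (3*k**2 - 2*k + 2)/3.
Certificate R = B(k−1)f/C = (3*k**2 - 2*k + 2)/(3*k**3 + 7*k**2 + 13*k + 4) gives s_k = -(3*k**2 - 2*k + 2)*factorial(k + 1).
s_(k+1) − s_k = -(3*k**3 + 7*k**2 + 13*k + 4)*factorial(k + 1) = t_k.
Evaluate: s_(n+1) = -(3*n**2 + 4*n + 3)*factorial(n + 2); subtract s_(0) = -2 ⇒ S(n) = -3*n**4*factorial(n) - 13*n**3*factorial(n) - 21*n**2*factorial(n) - 17*n*factorial(n) - 6*factorial(n) + 2.

S(n) = - 3 n^{4} n! - 13 n^{3} n! - 21 n^{2} n! - 17 n n! - 6 n! + 2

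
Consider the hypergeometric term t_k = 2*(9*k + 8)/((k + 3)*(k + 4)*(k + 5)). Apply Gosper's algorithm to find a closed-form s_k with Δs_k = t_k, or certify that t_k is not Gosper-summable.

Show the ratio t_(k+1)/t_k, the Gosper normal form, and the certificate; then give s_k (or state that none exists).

Compute t_(k+1)/t_k: get (k + 3)*(9*k + 17)/((k + 6)*(9*k + 8)).
Normal form (A,B,C) = (k + 3, k + 6, k + 8/9).
Need (k + 3)·f(k+1) − (k + 5)·f(k) = k + 8/9.
deg f ≤ 2 (via 1,1,1).
Solve for f: f(k) = k*(35*k + 29)/216 (degree 2 ≤ 2).
Then R = B(k−1)f/C = k*(k + 5)*(35*k + 29)/(24*(9*k + 8)), so s_k = R(k)·t_k = k*(35*k + 29)/(12*(k + 3)*(k + 4)).
Check: Δs_k = 2*(9*k + 8)/(k**3 + 12*k**2 + 47*k + 60). ✓

s_k = k*(35*k + 29)/(12*(k + 3)*(k + 4))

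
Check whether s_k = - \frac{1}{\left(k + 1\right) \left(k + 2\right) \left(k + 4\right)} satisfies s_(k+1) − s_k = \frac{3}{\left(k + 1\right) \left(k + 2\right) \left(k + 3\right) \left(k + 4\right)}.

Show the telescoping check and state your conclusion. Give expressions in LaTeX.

s_(k+1) = -1/((k + 2)*(k + 3)*(k + 5))
s_(k+1) − s_k = (3*k + 11)/(k**5 + 15*k**4 + 85*k**3 + 225*k**2 + 274*k + 120)
(s_(k+1) − s_k) − t_k = -4/(k**5 + 15*k**4 + 85*k**3 + 225*k**2 + 274*k + 120)

Invalid: residual - \frac{4}{k^{5} + 15 k^{4} + 85 k^{3} + 225 k^{2} + 274 k + 120} ≠ 0.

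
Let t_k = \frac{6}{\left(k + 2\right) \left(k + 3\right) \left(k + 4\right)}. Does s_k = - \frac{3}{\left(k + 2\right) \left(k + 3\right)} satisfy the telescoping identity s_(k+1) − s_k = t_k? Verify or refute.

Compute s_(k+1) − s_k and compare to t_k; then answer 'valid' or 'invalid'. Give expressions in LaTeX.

s_(k+1) = -3/((k + 3)*(k + 4))
s_(k+1) − s_k = 6/(k**3 + 9*k**2 + 26*k + 24)
(s_(k+1) − s_k) − t_k = 0

Valid — Δs_k = t_k.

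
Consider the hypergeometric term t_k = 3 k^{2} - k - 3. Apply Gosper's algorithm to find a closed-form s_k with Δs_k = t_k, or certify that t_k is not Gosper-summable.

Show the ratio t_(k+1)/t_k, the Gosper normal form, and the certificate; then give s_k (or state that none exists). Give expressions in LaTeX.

The ratio is (k - 3*(k + 1)**2 + 4)/(-3*k**2 + k + 3).
A = 1, B = 1, C = k**2 - k/3 - 1.
Solve (1)·f(k+1) − (1)·f(k) = k**2 - k/3 - 1.
Bound: deg f ≤ 3.
Solve for f: f(k) = k*(k**2 - 2*k - 2)/3 (degree 3 ≤ 3).
Get s_k = R·t_k = k*(k**2 - 2*k - 2) with R(k) = B(k−1)f(k)/C(k) = k*(k**2 - 2*k - 2)/(3*k**2 - k - 3).
Verify: 3*k**2 - k - 3 matches t_k.

s_k = k \left(k^{2} - 2 k - 2\right)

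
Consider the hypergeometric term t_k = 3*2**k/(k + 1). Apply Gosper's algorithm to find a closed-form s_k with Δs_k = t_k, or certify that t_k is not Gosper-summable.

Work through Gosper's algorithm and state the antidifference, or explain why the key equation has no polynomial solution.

r(k) = 2*(k + 1)/(k + 2) after simplifying.
Take A(k)=2*k + 2, B(k)=k + 2, C(k)=1.
Key eq: (2*k + 2)·f(k+1) = (k + 1)·f(k) + (1).
Degrees (1,1,0) ⇒ d ≤ -1.
d = -1 < 0 ⇒ no nonzero polynomial f; not summable.

none — t_k is not Gosper-summable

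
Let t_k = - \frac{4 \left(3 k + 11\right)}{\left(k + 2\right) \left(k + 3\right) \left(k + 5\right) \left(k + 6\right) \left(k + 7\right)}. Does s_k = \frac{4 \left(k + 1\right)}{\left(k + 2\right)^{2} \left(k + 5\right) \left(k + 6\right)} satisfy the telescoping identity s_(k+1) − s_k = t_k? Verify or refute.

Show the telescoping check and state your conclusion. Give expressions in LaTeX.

Invalid: residual \frac{4 \left(4 k^{2} + 27 k + 43\right)}{k^{7} + 28 k^{6} + 324 k^{5} + 2006 k^{4} + 7175 k^{3} + 14838 k^{2} + 16452 k + 7560} ≠ 0.

s_(k+1) = 4*(k + 2)/((k + 3)**2*(k + 6)*(k + 7))
s_(k+1) − s_k = 4*(-(k + 1)*(k + 3)**2*(k + 7) + (k + 2)**3*(k + 5))/((k + 2)**2*(k + 3)**2*(k + 5)*(k + 6)*(k + 7))
(s_(k+1) − s_k) − t_k = 4*(4*k**2 + 27*k + 43)/(k**7 + 28*k**6 + 324*k**5 + 2006*k**4 + 7175*k**3 + 14838*k**2 + 16452*k + 7560)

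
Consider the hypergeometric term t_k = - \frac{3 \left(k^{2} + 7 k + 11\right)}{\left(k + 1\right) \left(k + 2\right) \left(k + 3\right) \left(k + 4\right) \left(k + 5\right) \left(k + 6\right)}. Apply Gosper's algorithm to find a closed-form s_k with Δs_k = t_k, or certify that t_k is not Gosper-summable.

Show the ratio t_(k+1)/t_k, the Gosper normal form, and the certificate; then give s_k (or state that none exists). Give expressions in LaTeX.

Compute t_(k+1)/t_k: get (k + 1)*(7*k + (k + 1)**2 + 18)/((k + 7)*(k**2 + 7*k + 11)).
Normal form (A,B,C) = (k + 1, k + 7, k**2 + 7*k + 11).
f must satisfy (k + 1)·f(k+1) − (k + 6)·f(k) = k**2 + 7*k + 11.
Bound: deg f ≤ 5.
Solving with deg f ≤ 5: f(k) = k*(k + 2)*(k + 4)*(k**2 + 9*k + 23)/45.
So s_k = (B(k−1)f/C)·t_k = (k*(k + 2)*(k + 4)*(k + 6)*(k**2 + 9*k + 23)/(45*(k**2 + 7*k + 11)))·t_k = k*(-k**2 - 9*k - 23)/(15*(k**3 + 9*k**2 + 23*k + 15)).
Δs = 3*(-k**2 - 7*k - 11)/(k**6 + 21*k**5 + 175*k**4 + 735*k**3 + 1624*k**2 + 1764*k + 720), as required.

s_k = \frac{k \left(- k^{2} - 9 k - 23\right)}{15 \left(k^{3} + 9 k^{2} + 23 k + 15\right)}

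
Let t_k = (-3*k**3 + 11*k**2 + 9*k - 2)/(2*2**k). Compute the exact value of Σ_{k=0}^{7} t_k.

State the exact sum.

The ratio is (3*k**3 - 2*k**2 - 22*k - 15)/(2*(3*k**3 - 11*k**2 - 9*k + 2)).
Factor: A=1/2; B=1; C=k**3 - 11*k**2/3 - 3*k + 2/3.
Set up (1/2)·f(k+1) − (1)·f(k) − (k**3 - 11*k**2/3 - 3*k + 2/3) = 0.
Degrees (0,0,3) ⇒ d ≤ 3.
A polynomial solution: f(k) = -2*(3*k + 1)*(k**2 - k - 1)/3.
Then R = B(k−1)f/C = -2*(3*k + 1)*(k**2 - k - 1)/(3*k**3 - 11*k**2 - 9*k + 2), so s_k = R(k)·t_k = (3*k**3 - 2*k**2 - 4*k - 1)/2**k.
s_(k+1) − s_k = (-3*k**3 + 11*k**2 + 9*k - 2)/(2*2**k) = t_k.
Sum = s_(8) − s_(0); s_(8) = 1375/256, s_(0) = -1 ⇒ 1631/256.

Σ = 1631/256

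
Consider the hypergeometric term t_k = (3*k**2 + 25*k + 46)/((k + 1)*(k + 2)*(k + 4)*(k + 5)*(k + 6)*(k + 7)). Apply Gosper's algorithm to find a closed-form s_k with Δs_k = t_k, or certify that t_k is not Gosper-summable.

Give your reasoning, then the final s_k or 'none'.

Compute t_(k+1)/t_k: get (k + 1)*(k + 4)*(25*k + 3*(k + 1)**2 + 71)/((k + 3)*(k + 8)*(3*k**2 + 25*k + 46)).
Normal form (A,B,C) = (k + 1, k + 8, k**3 + 34*k**2/3 + 121*k/3 + 46).
Key eq: (k + 1)·f(k+1) = (k + 7)·f(k) + (k**3 + 34*k**2/3 + 121*k/3 + 46).
deg f ≤ 6 (via 1,1,3).
Solve for f: f(k) = k*(k + 2)*(k + 3)*(k + 5)*(k**2 + 11*k + 34)/72 (degree 6 ≤ 6).
Then R = B(k−1)f/C = k*(k + 2)*(k + 5)*(k + 7)*(k**2 + 11*k + 34)/(24*(3*k**2 + 25*k + 46)), so s_k = R(k)·t_k = k*(k**2 + 11*k + 34)/(24*(k**3 + 11*k**2 + 34*k + 24)).
Verify: (3*k**2 + 25*k + 46)/(k**6 + 25*k**5 + 247*k**4 + 1219*k**3 + 3112*k**2 + 3796*k + 1680) matches t_k.

s_k = k*(k**2 + 11*k + 34)/(24*(k**3 + 11*k**2 + 34*k + 24))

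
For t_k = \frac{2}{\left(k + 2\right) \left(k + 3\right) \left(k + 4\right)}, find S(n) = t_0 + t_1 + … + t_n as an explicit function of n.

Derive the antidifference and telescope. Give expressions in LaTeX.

Step 1: r(k) = (k + 2)/(k + 5).
Take A(k)=k + 2, B(k)=k + 5, C(k)=1.
Set up (k + 2)·f(k+1) − (k + 4)·f(k) − (1) = 0.
deg f ≤ 2 (via 1,1,0).
Coefficient equations give f(k) = k*(k + 5)/12.
Get s_k = R·t_k = k*(k + 5)/(6*(k + 2)*(k + 3)) with R(k) = B(k−1)f(k)/C(k) = k*(k + 4)*(k + 5)/12.
Δs = 2/(k**3 + 9*k**2 + 26*k + 24), as required.
Evaluate: s_(n+1) = (n**2 + 7*n + 6)/(6*(n**2 + 7*n + 12)); subtract s_(0) = 0 ⇒ S(n) = (n**2 + 7*n + 6)/(6*(n**2 + 7*n + 12)).

S(n) = \frac{n^{2} + 7 n + 6}{6 \left(n^{2} + 7 n + 12\right)}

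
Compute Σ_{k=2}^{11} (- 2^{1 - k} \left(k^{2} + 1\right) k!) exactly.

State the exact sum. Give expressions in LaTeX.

Compute t_(k+1)/t_k: get (k + 1)*((k + 1)**2 + 1)/(2*(k**2 + 1)).
So A=k/2 + 1/2 and B=1, with C=k**2 + 1.
f must satisfy (k/2 + 1/2)·f(k+1) − (1)·f(k) = k**2 + 1.
From deg A=1, deg B=0, deg C=2: d=1.
Match coefficients ⇒ f(k) = 2*k.
Certificate R = B(k−1)f/C = 2*k/(k**2 + 1) gives s_k = -2**(2 - k)*k*factorial(k).
Verify: -2**(1 - k)*(k**2 + 1)*factorial(k) matches t_k.
Σ_(k=2)^(11) t_k = s_(12) − s_(2) = -5613300 − (-4) = -5613296.

Σ = -5613296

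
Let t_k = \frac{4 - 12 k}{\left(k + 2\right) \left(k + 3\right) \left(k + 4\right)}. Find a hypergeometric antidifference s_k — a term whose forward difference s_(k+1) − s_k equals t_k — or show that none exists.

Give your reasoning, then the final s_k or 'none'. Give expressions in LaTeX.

Step 1: r(k) = (k + 2)*(3*k + 2)/((k + 5)*(3*k - 1)).
Factor: A=k + 2; B=k + 5; C=k - 1/3.
f must satisfy (k + 2)·f(k+1) − (k + 4)·f(k) = k - 1/3.
Degrees (1,1,1) ⇒ d ≤ 2.
Solve for f: f(k) = k*(5*k - 11)/36 (degree 2 ≤ 2).
Get s_k = R·t_k = -k*(5*k - 11)/(3*(k + 2)*(k + 3)) with R(k) = B(k−1)f(k)/C(k) = k*(k + 4)*(5*k - 11)/(12*(3*k - 1)).
Verify: 4*(1 - 3*k)/(k**3 + 9*k**2 + 26*k + 24) matches t_k.

s_k = - \frac{k \left(5 k - 11\right)}{3 \left(k + 2\right) \left(k + 3\right)}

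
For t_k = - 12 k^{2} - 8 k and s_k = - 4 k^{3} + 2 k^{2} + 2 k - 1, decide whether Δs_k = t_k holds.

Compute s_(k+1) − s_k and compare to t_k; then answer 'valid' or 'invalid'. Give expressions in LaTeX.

s_(k+1) = -4*k**3 - 10*k**2 - 6*k - 1
s_(k+1) − s_k = 4*k*(-3*k - 2)
(s_(k+1) − s_k) − t_k = 0

valid; difference matches t_k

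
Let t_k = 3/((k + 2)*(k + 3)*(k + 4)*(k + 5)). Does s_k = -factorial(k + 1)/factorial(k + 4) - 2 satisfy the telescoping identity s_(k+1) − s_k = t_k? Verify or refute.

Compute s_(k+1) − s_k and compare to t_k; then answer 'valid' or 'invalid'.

Valid — Δs_k = t_k.

s_(k+1) = -factorial(k + 2)/factorial(k + 5) - 2
s_(k+1) − s_k = 3/((k + 2)*(k + 3)*(k + 4)*(k + 5))
(s_(k+1) − s_k) − t_k = 0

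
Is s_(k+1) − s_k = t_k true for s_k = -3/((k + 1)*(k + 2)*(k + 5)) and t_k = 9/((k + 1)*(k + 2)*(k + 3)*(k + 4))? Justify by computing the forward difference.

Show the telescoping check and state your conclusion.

s_(k+1) = -3/((k + 2)*(k + 3)*(k + 6))
s_(k+1) − s_k = 3*(3*k + 13)/(k**5 + 17*k**4 + 107*k**3 + 307*k**2 + 396*k + 180)
(s_(k+1) − s_k) − t_k = 6*(-4*k - 19)/(k**6 + 21*k**5 + 175*k**4 + 735*k**3 + 1624*k**2 + 1764*k + 720)

Invalid: residual 6*(-4*k - 19)/(k**6 + 21*k**5 + 175*k**4 + 735*k**3 + 1624*k**2 + 1764*k + 720) ≠ 0.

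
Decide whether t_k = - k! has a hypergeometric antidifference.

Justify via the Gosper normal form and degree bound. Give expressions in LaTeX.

Compute t_(k+1)/t_k: get k + 1.
Gosper form: A/B · C(k+1)/C(k) with A=k + 1, B=1, C=1.
Need (k + 1)·f(k+1) − (1)·f(k) = 1.
d = -1 from the (1,0,0) case.
Bound -1 < 0, so the key equation has no polynomial solution.

No — negative degree bound, so no certificate f.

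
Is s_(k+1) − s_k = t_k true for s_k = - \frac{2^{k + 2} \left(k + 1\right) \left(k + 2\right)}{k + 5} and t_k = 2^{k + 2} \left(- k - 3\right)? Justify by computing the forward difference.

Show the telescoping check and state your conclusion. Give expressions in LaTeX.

s_(k+1) = -2**(k + 3)*(k + 2)*(k + 3)/(k + 6)
s_(k+1) − s_k = 2**(k + 2)*(-k**3 - 11*k**2 - 42*k - 48)/(k**2 + 11*k + 30)
(s_(k+1) − s_k) − t_k = 12*2**k*(k**2 + 7*k + 14)/(k**2 + 11*k + 30)

Invalid: residual \frac{12 \cdot 2^{k} \left(k^{2} + 7 k + 14\right)}{k^{2} + 11 k + 30} ≠ 0.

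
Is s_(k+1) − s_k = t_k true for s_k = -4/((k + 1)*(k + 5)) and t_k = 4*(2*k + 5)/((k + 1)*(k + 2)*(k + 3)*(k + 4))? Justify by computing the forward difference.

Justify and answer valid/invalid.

s_(k+1) = -4/((k + 2)*(k + 6))
s_(k+1) − s_k = 4*(2*k + 7)/(k**4 + 14*k**3 + 65*k**2 + 112*k + 60)
(s_(k+1) − s_k) − t_k = 24*(-k**2 - 7*k - 11)/(k**6 + 21*k**5 + 175*k**4 + 735*k**3 + 1624*k**2 + 1764*k + 720)

Invalid: residual 24*(-k**2 - 7*k - 11)/(k**6 + 21*k**5 + 175*k**4 + 735*k**3 + 1624*k**2 + 1764*k + 720) ≠ 0.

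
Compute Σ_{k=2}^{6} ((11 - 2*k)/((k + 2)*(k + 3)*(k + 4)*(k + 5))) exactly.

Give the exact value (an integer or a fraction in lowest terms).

The ratio is (k + 2)*(2*k - 9)/((k + 6)*(2*k - 11)).
A = k + 2, B = k + 6, C = k - 11/2.
f must satisfy (k + 2)·f(k+1) − (k + 5)·f(k) = k - 11/2.
deg f ≤ 3 (via 1,1,1).
A polynomial solution: f(k) = -k*(k**2 + 9*k + 34)/16.
Certificate R = B(k−1)f/C = -k*(k + 5)*(k**2 + 9*k + 34)/(8*(2*k - 11)) gives s_k = k*(k**2 + 9*k + 34)/(8*(k + 2)*(k + 3)*(k + 4)).
Check: Δs_k = (11 - 2*k)/(k**4 + 14*k**3 + 71*k**2 + 154*k + 120). ✓
Sum = s_(7) − s_(2); s_(7) = 511/3960, s_(2) = 7/60 ⇒ 49/3960.

Σ = 49/3960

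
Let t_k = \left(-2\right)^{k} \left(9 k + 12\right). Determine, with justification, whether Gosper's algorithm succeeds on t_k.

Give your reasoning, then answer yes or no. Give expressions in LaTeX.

Yes. s_k = \left(-2\right)^{k} \left(- 3 k - 2\right).

t_(k+1)/t_k = 2*(-3*k - 7)/(3*k + 4).
Take A(k)=-2, B(k)=1, C(k)=k + 4/3.
Set up (-2)·f(k+1) − (1)·f(k) − (k + 4/3) = 0.
From deg A=0, deg B=0, deg C=1: d=1.
Match coefficients ⇒ f(k) = -(3*k + 2)/9.
So s_k = (B(k−1)f/C)·t_k = (-(3*k + 2)/(3*(3*k + 4)))·t_k = (-2)**k*(-3*k - 2).
s_(k+1) − s_k = (-2)**k*(9*k + 12) = t_k.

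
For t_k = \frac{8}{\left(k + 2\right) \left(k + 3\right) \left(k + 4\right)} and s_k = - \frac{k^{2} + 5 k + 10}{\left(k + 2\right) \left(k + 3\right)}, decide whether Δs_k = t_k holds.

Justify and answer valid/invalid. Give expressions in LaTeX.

s_(k+1) = (-5*k - (k + 1)**2 - 15)/((k + 3)*(k + 4))
s_(k+1) − s_k = 8/(k**3 + 9*k**2 + 26*k + 24)
(s_(k+1) − s_k) − t_k = 0

Valid: the claim telescopes to t_k.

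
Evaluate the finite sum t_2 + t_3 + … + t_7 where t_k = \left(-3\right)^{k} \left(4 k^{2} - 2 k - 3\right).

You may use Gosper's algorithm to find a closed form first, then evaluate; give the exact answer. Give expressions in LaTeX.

Σ = -314928

Step 1: r(k) = 3*(-4*k**2 - 6*k + 1)/(4*k**2 - 2*k - 3).
Factor: A=-3; B=1; C=k**2 - k/2 - 3/4.
f must satisfy (-3)·f(k+1) − (1)·f(k) = k**2 - k/2 - 3/4.
Bound: deg f ≤ 2.
Solve for f: f(k) = -k*(k - 2)/4 (degree 2 ≤ 2).
Get s_k = R·t_k = (-3)**k*k*(2 - k) with R(k) = B(k−1)f(k)/C(k) = -k*(k - 2)/(4*k**2 - 2*k - 3).
Check: Δs_k = (-3)**k*(4*k**2 - 2*k - 3). ✓
Sum = s_(8) − s_(2); s_(8) = -314928, s_(2) = 0 ⇒ -314928.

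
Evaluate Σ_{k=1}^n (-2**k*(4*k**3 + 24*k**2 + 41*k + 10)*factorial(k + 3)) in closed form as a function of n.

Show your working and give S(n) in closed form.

Ratio r(k) = 2*(4*k**4 + 52*k**3 + 245*k**2 + 483*k + 316)/(4*k**3 + 24*k**2 + 41*k + 10).
So A=2*k + 8 and B=1, with C=k**3 + 6*k**2 + 41*k/4 + 5/2.
Set up (2*k + 8)·f(k+1) − (1)·f(k) − (k**3 + 6*k**2 + 41*k/4 + 5/2) = 0.
Bound: deg f ≤ 2.
Solve for f: f(k) = (2*k**2 + k - 2)/4 (degree 2 ≤ 2).
R(k) = B(k−1)·f(k)/C(k) = (2*k**2 + k - 2)/(4*k**3 + 24*k**2 + 41*k + 10); s_k = R·t_k = -2**k*(2*k**2 + k - 2)*factorial(k + 3).
Verify: -2**k*(4*k**3 + 24*k**2 + 41*k + 10)*factorial(k + 3) matches t_k.
Telescope: S(n) = s_(n+1) − s_(1) = -2**(n + 1)*(2*n**2 + 5*n + 1)*factorial(n + 4) − (-48) = -4*2**n*n**2*factorial(n + 4) - 10*2**n*n*factorial(n + 4) - 2*2**n*factorial(n + 4) + 48.

S(n) = -4*2**n*n**2*factorial(n + 4) - 10*2**n*n*factorial(n + 4) - 2*2**n*factorial(n + 4) + 48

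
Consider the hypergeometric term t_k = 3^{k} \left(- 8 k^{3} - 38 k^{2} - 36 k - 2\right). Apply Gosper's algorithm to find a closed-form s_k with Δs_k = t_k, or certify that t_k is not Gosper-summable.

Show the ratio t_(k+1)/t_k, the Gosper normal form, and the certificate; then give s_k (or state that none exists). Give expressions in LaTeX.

s_k = 3^{k} \left(- 4 k^{3} - k^{2} + 3 k + 2\right)

The ratio is 3*(4*k**3 + 31*k**2 + 68*k + 42)/(4*k**3 + 19*k**2 + 18*k + 1).
Factor: A=3; B=1; C=k**3 + 19*k**2/4 + 9*k/2 + 1/4.
Solve (3)·f(k+1) − (1)·f(k) = k**3 + 19*k**2/4 + 9*k/2 + 1/4.
deg f ≤ 3 (via 0,0,3).
Coefficient equations give f(k) = (k - 1)*(4*k**2 + 5*k + 2)/8.
Get s_k = R·t_k = 3**k*(-4*k**3 - k**2 + 3*k + 2) with R(k) = B(k−1)f(k)/C(k) = (k - 1)*(4*k**2 + 5*k + 2)/(2*(4*k**3 + 19*k**2 + 18*k + 1)).
s_(k+1) − s_k = 3**k*(-8*k**3 - 38*k**2 - 36*k - 2) = t_k.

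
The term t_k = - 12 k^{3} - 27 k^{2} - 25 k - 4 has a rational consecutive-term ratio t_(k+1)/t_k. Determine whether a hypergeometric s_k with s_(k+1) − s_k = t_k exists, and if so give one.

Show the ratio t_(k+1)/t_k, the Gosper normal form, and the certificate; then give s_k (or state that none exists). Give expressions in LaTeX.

s_k = k \left(- 3 k^{3} - 3 k^{2} - 2 k + 4\right)

Compute t_(k+1)/t_k: get (12*k**3 + 63*k**2 + 115*k + 68)/(12*k**3 + 27*k**2 + 25*k + 4).
A = 1, B = 1, C = k**3 + 9*k**2/4 + 25*k/12 + 1/3.
Solve (1)·f(k+1) − (1)·f(k) = k**3 + 9*k**2/4 + 25*k/12 + 1/3.
From deg A=0, deg B=0, deg C=3: d=4.
Solving with deg f ≤ 4: f(k) = k*(3*k**3 + 3*k**2 + 2*k - 4)/12.
R(k) = B(k−1)·f(k)/C(k) = k*(3*k**3 + 3*k**2 + 2*k - 4)/(12*k**3 + 27*k**2 + 25*k + 4); s_k = R·t_k = k*(-3*k**3 - 3*k**2 - 2*k + 4).
Check: Δs_k = -12*k**3 - 27*k**2 - 25*k - 4. ✓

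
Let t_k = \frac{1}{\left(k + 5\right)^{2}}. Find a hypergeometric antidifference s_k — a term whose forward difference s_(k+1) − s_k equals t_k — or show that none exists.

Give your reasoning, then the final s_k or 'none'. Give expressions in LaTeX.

none (Gosper's algorithm certifies no s_k)

Step 1: r(k) = (k + 5)**2/(k + 6)**2.
So A=k**2 + 10*k + 25 and B=k**2 + 12*k + 36, with C=1.
Solve (k**2 + 10*k + 25)·f(k+1) − (k**2 + 10*k + 25)·f(k) = 1.
Degrees (2,2,0) ⇒ d ≤ 0.
Generic f = c0 gives residual -1; -1 = 0 cannot hold, so t_k is not Gosper-summable.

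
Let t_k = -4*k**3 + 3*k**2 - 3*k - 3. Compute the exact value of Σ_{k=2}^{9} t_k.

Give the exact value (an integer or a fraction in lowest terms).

Σ = -7400

t_(k+1)/t_k = (4*k**3 + 9*k**2 + 9*k + 7)/(4*k**3 - 3*k**2 + 3*k + 3).
Factor: A=1; B=1; C=k**3 - 3*k**2/4 + 3*k/4 + 3/4.
Solve (1)·f(k+1) − (1)·f(k) = k**3 - 3*k**2/4 + 3*k/4 + 3/4.
Bound: deg f ≤ 4.
A polynomial solution: f(k) = k*(k**3 - 3*k**2 + 4*k + 1)/4.
So s_k = (B(k−1)f/C)·t_k = (k*(k**3 - 3*k**2 + 4*k + 1)/(4*k**3 - 3*k**2 + 3*k + 3))·t_k = k*(-k**3 + 3*k**2 - 4*k - 1).
s_(k+1) − s_k = -4*k**3 + 3*k**2 - 3*k - 3 = t_k.
Σ_(k=2)^(9) t_k = s_(10) − s_(2) = -7410 − (-10) = -7400.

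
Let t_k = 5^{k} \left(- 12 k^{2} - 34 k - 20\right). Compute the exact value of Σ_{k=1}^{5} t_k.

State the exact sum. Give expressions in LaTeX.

Step 1: r(k) = 5*(6*k**2 + 29*k + 33)/(6*k**2 + 17*k + 10).
Take A(k)=5, B(k)=1, C(k)=k**2 + 17*k/6 + 5/3.
Key eq: (5)·f(k+1) = (1)·f(k) + (k**2 + 17*k/6 + 5/3).
Bound: deg f ≤ 2.
Solve for f: f(k) = k*(3*k + 1)/12 (degree 2 ≤ 2).
Get s_k = R·t_k = 5**k*k*(-3*k - 1) with R(k) = B(k−1)f(k)/C(k) = k*(3*k + 1)/(2*(k + 2)*(6*k + 5)).
Verify: 5**k*(-12*k**2 - 34*k - 20) matches t_k.
Evaluate s at k=6 and k=1: -1781250 and -20; difference -1781230.

Σ = -1781230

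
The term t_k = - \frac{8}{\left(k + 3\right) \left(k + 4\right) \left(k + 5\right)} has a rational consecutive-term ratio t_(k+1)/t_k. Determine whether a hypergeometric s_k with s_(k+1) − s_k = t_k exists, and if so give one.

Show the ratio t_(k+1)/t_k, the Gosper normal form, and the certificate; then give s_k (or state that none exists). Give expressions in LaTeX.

Step 1: r(k) = (k + 3)/(k + 6).
Gosper form: A/B · C(k+1)/C(k) with A=k + 3, B=k + 6, C=1.
Need (k + 3)·f(k+1) − (k + 5)·f(k) = 1.
Degrees (1,1,0) ⇒ d ≤ 2.
Match coefficients ⇒ f(k) = k*(k + 7)/24.
So s_k = (B(k−1)f/C)·t_k = (k*(k + 5)*(k + 7)/24)·t_k = k*(-k - 7)/(3*(k + 3)*(k + 4)).
s_(k+1) − s_k = -8/(k**3 + 12*k**2 + 47*k + 60) = t_k.

s_k = \frac{k \left(- k - 7\right)}{3 \left(k + 3\right) \left(k + 4\right)}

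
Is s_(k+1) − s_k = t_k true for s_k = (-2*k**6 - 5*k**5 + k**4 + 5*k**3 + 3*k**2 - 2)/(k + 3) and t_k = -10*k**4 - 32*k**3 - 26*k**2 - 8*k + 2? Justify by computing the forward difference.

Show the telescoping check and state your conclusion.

s_(k+1) = k*(-2*k**5 - 17*k**4 - 54*k**3 - 81*k**2 - 56*k - 12)/(k + 4)
s_(k+1) − s_k = 2*(-5*k**6 - 43*k**5 - 126*k**4 - 161*k**3 - 96*k**2 - 17*k + 4)/(k**2 + 7*k + 12)
(s_(k+1) − s_k) − t_k = 2*(8*k**5 + 59*k**4 + 126*k**3 + 87*k**2 + 24*k - 8)/(k**2 + 7*k + 12)

Invalid: residual 2*(8*k**5 + 59*k**4 + 126*k**3 + 87*k**2 + 24*k - 8)/(k**2 + 7*k + 12) ≠ 0.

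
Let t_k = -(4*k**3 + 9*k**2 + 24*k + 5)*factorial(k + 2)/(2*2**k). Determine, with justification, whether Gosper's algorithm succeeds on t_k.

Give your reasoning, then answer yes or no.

Yes. s_k = -(4*k**2 - 3*k + 2)*factorial(k + 2)/2**k.

Ratio r(k) = (4*k**4 + 33*k**3 + 117*k**2 + 204*k + 126)/(2*(4*k**3 + 9*k**2 + 24*k + 5)).
So A=k/2 + 3/2 and B=1, with C=k**3 + 9*k**2/4 + 6*k + 5/4.
Key eq: (k/2 + 3/2)·f(k+1) = (1)·f(k) + (k**3 + 9*k**2/4 + 6*k + 5/4).
deg f ≤ 2 (via 1,0,3).
Solving with deg f ≤ 2: f(k) = (4*k**2 - 3*k + 2)/2.
Then R = B(k−1)f/C = 2*(4*k**2 - 3*k + 2)/(4*k**3 + 9*k**2 + 24*k + 5), so s_k = R(k)·t_k = -(4*k**2 - 3*k + 2)*factorial(k + 2)/2**k.
s_(k+1) − s_k = -(4*k**3 + 9*k**2 + 24*k + 5)*factorial(k + 2)/(2*2**k) = t_k.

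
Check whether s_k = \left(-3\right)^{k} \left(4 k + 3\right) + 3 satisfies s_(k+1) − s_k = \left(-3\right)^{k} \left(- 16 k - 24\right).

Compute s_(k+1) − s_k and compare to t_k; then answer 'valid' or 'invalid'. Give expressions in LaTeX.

s_(k+1) = -3*(-3)**k*(4*k + 7) + 3
s_(k+1) − s_k = (-3)**k*(-16*k - 24)
(s_(k+1) − s_k) − t_k = 0

valid (s_(k+1) − s_k reduces to t_k)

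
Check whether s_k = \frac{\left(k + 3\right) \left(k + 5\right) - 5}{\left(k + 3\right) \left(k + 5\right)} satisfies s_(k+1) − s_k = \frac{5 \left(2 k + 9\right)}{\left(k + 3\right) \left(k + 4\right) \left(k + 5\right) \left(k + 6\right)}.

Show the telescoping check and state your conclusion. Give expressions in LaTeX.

s_(k+1) = ((k + 4)*(k + 6) - 5)/((k + 4)*(k + 6))
s_(k+1) − s_k = 5*(2*k + 9)/(k**4 + 18*k**3 + 119*k**2 + 342*k + 360)
(s_(k+1) − s_k) − t_k = 0

valid (s_(k+1) − s_k reduces to t_k)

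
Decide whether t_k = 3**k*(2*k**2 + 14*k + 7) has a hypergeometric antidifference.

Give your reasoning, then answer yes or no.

Step 1: r(k) = 3*(2*k**2 + 18*k + 23)/(2*k**2 + 14*k + 7).
Factor: A=3; B=1; C=k**2 + 7*k + 7/2.
Key eq: (3)·f(k+1) = (1)·f(k) + (k**2 + 7*k + 7/2).
deg f ≤ 2 (via 0,0,2).
Solving with deg f ≤ 2: f(k) = (k**2 + 4*k - 4)/2.
So s_k = (B(k−1)f/C)·t_k = ((k**2 + 4*k - 4)/(2*k**2 + 14*k + 7))·t_k = 3**k*(k**2 + 4*k - 4).
Δs = 3**k*(2*k**2 + 14*k + 7), as required.

Yes. s_k = 3**k*(k**2 + 4*k - 4).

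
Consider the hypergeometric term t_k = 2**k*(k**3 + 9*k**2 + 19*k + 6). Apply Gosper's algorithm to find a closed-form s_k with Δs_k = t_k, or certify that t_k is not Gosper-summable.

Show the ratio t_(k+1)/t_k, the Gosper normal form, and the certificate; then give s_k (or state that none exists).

s_k = 2**k*(k**3 + 3*k**2 + k - 4)

Compute t_(k+1)/t_k: get 2*(k**3 + 12*k**2 + 40*k + 35)/(k**3 + 9*k**2 + 19*k + 6).
So A=2 and B=1, with C=k**3 + 9*k**2 + 19*k + 6.
Solve (2)·f(k+1) − (1)·f(k) = k**3 + 9*k**2 + 19*k + 6.
Degrees (0,0,3) ⇒ d ≤ 3.
A polynomial solution: f(k) = k**3 + 3*k**2 + k - 4.
So s_k = (B(k−1)f/C)·t_k = ((k**3 + 3*k**2 + k - 4)/((k + 6)*(k**2 + 3*k + 1)))·t_k = 2**k*(k**3 + 3*k**2 + k - 4).
s_(k+1) − s_k = 2**k*(k**3 + 9*k**2 + 19*k + 6) = t_k.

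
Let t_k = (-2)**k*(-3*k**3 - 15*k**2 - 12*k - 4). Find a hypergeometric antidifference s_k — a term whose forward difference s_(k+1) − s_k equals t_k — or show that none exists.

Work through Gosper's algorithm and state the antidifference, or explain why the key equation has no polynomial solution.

r(k) = 2*(-3*k**3 - 24*k**2 - 51*k - 34)/(3*k**3 + 15*k**2 + 12*k + 4) after simplifying.
Gosper form: A/B · C(k+1)/C(k) with A=-2, B=1, C=k**3 + 5*k**2 + 4*k + 4/3.
f must satisfy (-2)·f(k+1) − (1)·f(k) = k**3 + 5*k**2 + 4*k + 4/3.
Bound: deg f ≤ 3.
Coefficient equations give f(k) = -k*(k**2 + 3*k - 2)/3.
Then R = B(k−1)f/C = -k*(k**2 + 3*k - 2)/(3*k**3 + 15*k**2 + 12*k + 4), so s_k = R(k)·t_k = (-2)**k*k*(k**2 + 3*k - 2).
Check: Δs_k = (-2)**k*(-3*k**3 - 15*k**2 - 12*k - 4). ✓

s_k = (-2)**k*k*(k**2 + 3*k - 2)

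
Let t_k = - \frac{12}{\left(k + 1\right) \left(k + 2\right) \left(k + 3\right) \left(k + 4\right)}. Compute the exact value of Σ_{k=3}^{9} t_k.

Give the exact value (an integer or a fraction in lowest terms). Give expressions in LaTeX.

Σ = -133/4290

Step 1: r(k) = (k + 1)/(k + 5).
So A=k + 1 and B=k + 5, with C=1.
f must satisfy (k + 1)·f(k+1) − (k + 4)·f(k) = 1.
Degrees (1,1,0) ⇒ d ≤ 3.
Solve for f: f(k) = k*(k**2 + 6*k + 11)/18 (degree 3 ≤ 3).
So s_k = (B(k−1)f/C)·t_k = (k*(k + 4)*(k**2 + 6*k + 11)/18)·t_k = 2*k*(-k**2 - 6*k - 11)/(3*(k + 1)*(k + 2)*(k + 3)).
Check: Δs_k = -12/(k**4 + 10*k**3 + 35*k**2 + 50*k + 24). ✓
Σ_(k=3)^(9) t_k = s_(10) − s_(3) = -95/143 − (-19/30) = -133/4290.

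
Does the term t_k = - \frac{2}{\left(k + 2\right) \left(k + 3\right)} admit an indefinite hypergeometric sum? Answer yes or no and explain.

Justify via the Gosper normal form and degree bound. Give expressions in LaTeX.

Yes. s_k = - \frac{k}{k + 2}.

Compute t_(k+1)/t_k: get (k + 2)/(k + 4).
Normal form (A,B,C) = (k + 2, k + 4, 1).
f must satisfy (k + 2)·f(k+1) − (k + 3)·f(k) = 1.
deg f ≤ 1 (via 1,1,0).
A polynomial solution: f(k) = k/2.
So s_k = (B(k−1)f/C)·t_k = (k*(k + 3)/2)·t_k = -k/(k + 2).
Δs = -2/(k**2 + 5*k + 6), as required.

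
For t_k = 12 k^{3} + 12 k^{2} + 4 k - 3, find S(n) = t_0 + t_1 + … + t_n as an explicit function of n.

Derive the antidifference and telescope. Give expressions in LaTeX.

The ratio is (12*k**3 + 48*k**2 + 64*k + 25)/(12*k**3 + 12*k**2 + 4*k - 3).
So A=1 and B=1, with C=k**3 + k**2 + k/3 - 1/4.
Set up (1)·f(k+1) − (1)·f(k) − (k**3 + k**2 + k/3 - 1/4) = 0.
From deg A=0, deg B=0, deg C=3: d=4.
Solving with deg f ≤ 4: f(k) = k*(3*k**3 - 2*k**2 - k - 3)/12.
Get s_k = R·t_k = k*(3*k**3 - 2*k**2 - k - 3) with R(k) = B(k−1)f(k)/C(k) = k*(3*k**3 - 2*k**2 - k - 3)/(12*k**3 + 12*k**2 + 4*k - 3).
Check: Δs_k = 12*k**3 + 12*k**2 + 4*k - 3. ✓
Σ_(k=0)^n t_k = s_(n+1) − s_(0) = (3*n**4 + 10*n**3 + 11*n**2 + n - 3) − (0), i.e. 3*n**4 + 10*n**3 + 11*n**2 + n - 3.

S(n) = 3 n^{4} + 10 n^{3} + 11 n^{2} + n - 3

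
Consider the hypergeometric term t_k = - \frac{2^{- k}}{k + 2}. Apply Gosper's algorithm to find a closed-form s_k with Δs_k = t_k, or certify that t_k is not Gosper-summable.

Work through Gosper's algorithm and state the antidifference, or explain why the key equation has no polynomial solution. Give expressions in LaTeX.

none — t_k is not Gosper-summable

r(k) = (k + 2)/(2*(k + 3)) after simplifying.
Take A(k)=k/2 + 1, B(k)=k + 3, C(k)=1.
Set up (k/2 + 1)·f(k+1) − (k + 2)·f(k) − (1) = 0.
d = -1 from the (1,1,0) case.
Bound -1 < 0, so the key equation has no polynomial solution.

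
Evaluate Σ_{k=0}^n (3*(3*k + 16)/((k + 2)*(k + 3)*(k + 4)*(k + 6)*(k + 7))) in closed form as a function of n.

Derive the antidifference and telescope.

S(n) = (n**3 + 14*n**2 + 61*n + 48)/(12*(n**3 + 14*n**2 + 61*n + 84))

The ratio is (k + 2)*(k + 6)*(3*k + 19)/((k + 5)*(k + 8)*(3*k + 16)).
Factor: A=k + 2; B=k + 8; C=k**2 + 31*k/3 + 80/3.
f must satisfy (k + 2)·f(k+1) − (k + 7)·f(k) = k**2 + 31*k/3 + 80/3.
d = 5 from the (1,1,2) case.
Coefficient equations give f(k) = k*(k + 4)*(k + 5)*(k**2 + 11*k + 36)/108.
R(k) = B(k−1)·f(k)/C(k) = k*(k + 4)*(k + 7)*(k**2 + 11*k + 36)/(36*(3*k + 16)); s_k = R·t_k = k*(k**2 + 11*k + 36)/(12*(k**3 + 11*k**2 + 36*k + 36)).
Verify: 3*(3*k + 16)/(k**5 + 22*k**4 + 185*k**3 + 740*k**2 + 1404*k + 1008) matches t_k.
s_(n+1) = (n**3 + 14*n**2 + 61*n + 48)/(12*(n**3 + 14*n**2 + 61*n + 84)) and s_(0) = 0, so S(n) = (n**3 + 14*n**2 + 61*n + 48)/(12*(n**3 + 14*n**2 + 61*n + 84)).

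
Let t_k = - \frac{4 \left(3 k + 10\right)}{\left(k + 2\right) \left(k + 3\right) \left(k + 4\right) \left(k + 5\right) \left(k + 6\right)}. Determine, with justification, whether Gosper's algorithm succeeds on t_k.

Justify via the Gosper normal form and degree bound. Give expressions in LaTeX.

Yes. s_k = \frac{k \left(- k^{2} - 11 k - 38\right)}{10 \left(k^{3} + 11 k^{2} + 38 k + 40\right)}.

r(k) = (k + 2)*(3*k + 13)/((k + 7)*(3*k + 10)) after simplifying.
Take A(k)=k + 2, B(k)=k + 7, C(k)=k + 10/3.
Need (k + 2)·f(k+1) − (k + 6)·f(k) = k + 10/3.
Degrees (1,1,1) ⇒ d ≤ 4.
Solving with deg f ≤ 4: f(k) = k*(k + 3)*(k**2 + 11*k + 38)/120.
Certificate R = B(k−1)f/C = k*(k + 3)*(k + 6)*(k**2 + 11*k + 38)/(40*(3*k + 10)) gives s_k = k*(-k**2 - 11*k - 38)/(10*(k**3 + 11*k**2 + 38*k + 40)).
Verify: 4*(-3*k - 10)/(k**5 + 20*k**4 + 155*k**3 + 580*k**2 + 1044*k + 720) matches t_k.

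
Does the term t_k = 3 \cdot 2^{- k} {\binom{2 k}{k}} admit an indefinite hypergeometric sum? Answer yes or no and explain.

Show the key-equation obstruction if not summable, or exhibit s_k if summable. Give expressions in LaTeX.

r(k) = (2*k + 1)/(k + 1) after simplifying.
Gosper form: A/B · C(k+1)/C(k) with A=2*k + 1, B=k + 1, C=1.
f must satisfy (2*k + 1)·f(k+1) − (k)·f(k) = 1.
Bound: deg f ≤ -1.
d = -1 < 0 ⇒ no nonzero polynomial f; not summable.

No; the degree bound rules out any f.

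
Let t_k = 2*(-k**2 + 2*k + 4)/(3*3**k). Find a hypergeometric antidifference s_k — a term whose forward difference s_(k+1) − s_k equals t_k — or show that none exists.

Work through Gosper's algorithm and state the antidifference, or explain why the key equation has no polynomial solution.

s_k = (k**2 - k - 4)/3**k

Ratio r(k) = (k**2 - 5)/(3*(k**2 - 2*k - 4)).
A = 1/3, B = 1, C = k**2 - 2*k - 4.
Set up (1/3)·f(k+1) − (1)·f(k) − (k**2 - 2*k - 4) = 0.
Bound: deg f ≤ 2.
Solve for f: f(k) = -3*(k**2 - k - 4)/2 (degree 2 ≤ 2).
So s_k = (B(k−1)f/C)·t_k = (-3*(k**2 - k - 4)/(2*(k**2 - 2*k - 4)))·t_k = (k**2 - k - 4)/3**k.
Verify: 2*(-k**2 + 2*k + 4)/(3*3**k) matches t_k.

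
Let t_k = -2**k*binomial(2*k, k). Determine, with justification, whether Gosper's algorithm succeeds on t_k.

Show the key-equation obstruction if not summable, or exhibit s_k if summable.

t_(k+1)/t_k = 4*(2*k + 1)/(k + 1).
A = 8*k + 4, B = k + 1, C = 1.
Key eq: (8*k + 4)·f(k+1) = (k)·f(k) + (1).
deg f ≤ -1 (via 1,1,0).
Bound -1 < 0, so the key equation has no polynomial solution.

No — t_k has no hypergeometric antidifference.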